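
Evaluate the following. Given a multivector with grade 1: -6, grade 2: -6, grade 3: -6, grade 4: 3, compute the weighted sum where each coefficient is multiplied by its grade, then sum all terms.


Grade-weighted sum = sum of grade_k * coefficient_k
1*(-6) = -6
2*(-6) = -12
3*(-6) = -18
4*3 = 12
Total = -6 + (-12) + (-18) + 12 = -24


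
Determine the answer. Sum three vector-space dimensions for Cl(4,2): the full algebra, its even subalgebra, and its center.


n = 4 + 2 = 6
Total dim = 2^6 = 64
Even subalgebra dim = 2^5 = 32
n is even, so center dim = 1
Sum = 64 + 32 + 1 = 97


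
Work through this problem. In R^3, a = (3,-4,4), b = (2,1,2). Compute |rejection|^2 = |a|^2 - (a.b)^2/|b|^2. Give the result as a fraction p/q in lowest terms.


|a|^2 = 3^2 + (-4)^2 + 4^2 = 41
|b|^2 = 2^2 + 1^2 + 2^2 = 9
a . b = 3*2 + (-4)*1 + 4*2 = 10
(a.b)^2 = 10^2 = 100
|rej|^2 = 41 - 100/9
= (369 - 100)/9
= 269/9
In lowest terms: 269/9


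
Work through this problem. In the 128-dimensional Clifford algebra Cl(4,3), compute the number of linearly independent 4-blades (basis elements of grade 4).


Number of grade-k basis blades in Cl(p,q) with n = p + q is C(n, k).
n = 4 + 3 = 7
C(7, 4) = 7! / (4! * 3!)
= 5040 / (24 * 6)
= 35


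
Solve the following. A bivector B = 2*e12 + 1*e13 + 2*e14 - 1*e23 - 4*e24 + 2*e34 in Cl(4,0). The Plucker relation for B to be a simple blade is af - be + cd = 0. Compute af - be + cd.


Plucker relation: af - be + cd
a*f = 2*2 = 4
b*e = 1*(-4) = -4
c*d = 2*(-1) = -2
af - be + cd = 4 - (-4) + (-2)
= 6


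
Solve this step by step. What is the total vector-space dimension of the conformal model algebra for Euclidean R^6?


The conformal model of R^6 uses Cl(7,1): the 6 Euclidean generators plus two extra orthogonal generators e+ (e+^2 = +1) and e- (e-^2 = -1), from which the null vectors e0, einf are built.
Number of generators m = 6 + 2 = 8.
dim Cl(p,q) = 2^m = 2^8 = 256


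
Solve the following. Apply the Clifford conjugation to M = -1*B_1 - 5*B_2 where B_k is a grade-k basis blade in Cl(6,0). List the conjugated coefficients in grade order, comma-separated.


Clifford conjugate sign for grade k: (-1)^(k(k+1)/2)
Grade 1: (-1)^(1*2/2) = (-1)^1 = -1, coeff -1 -> 1
Grade 2: (-1)^(2*3/2) = (-1)^3 = -1, coeff -5 -> 5
Conjugated coefficients: 1, 5


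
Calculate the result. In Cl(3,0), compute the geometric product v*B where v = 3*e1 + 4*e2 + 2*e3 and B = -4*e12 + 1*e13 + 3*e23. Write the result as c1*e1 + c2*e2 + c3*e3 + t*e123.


vB has grade-1 (vector) and grade-3 (trivector) parts: vB = (v _| B) + (v ^ B).
Vector part <vB>_1:
  e1: -v2*b12 - v3*b13 = -(4)*(-4) - (2)*(1) = 14
  e2: v1*b12 - v3*b23 = (3)*(-4) - (2)*(3) = -18
  e3: v1*b13 + v2*b23 = (3)*(1) + (4)*(3) = 15
Trivector part <vB>_3:
  e123: v1*b23 - v2*b13 + v3*b12 = (3)*(3) - (4)*(1) + (2)*(-4) = -3
vB = 14*e1 - 18*e2 + 15*e3 - 3*e123


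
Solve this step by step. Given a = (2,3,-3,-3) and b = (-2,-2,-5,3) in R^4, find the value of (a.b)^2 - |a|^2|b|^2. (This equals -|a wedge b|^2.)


a . b = 2*(-2) + 3*(-2) + (-3)*(-5) + (-3)*3
= -4 + (-6) + 15 + (-9) = -4
|a|^2 = 2^2 + 3^2 + (-3)^2 + (-3)^2 = 31
|b|^2 = (-2)^2 + (-2)^2 + (-5)^2 + 3^2 = 42
(a.b)^2 = (-4)^2 = 16
|a|^2 * |b|^2 = 31 * 42 = 1302
Result = 16 - 1302 = -1286


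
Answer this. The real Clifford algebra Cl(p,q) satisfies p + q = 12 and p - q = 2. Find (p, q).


We need p + q = 12 and p - q = 2.
Adding: 2p = 12 + 2 = 14, so p = 7.
Then q = 12 - 7 = 5.
(p, q) = (7, 5)


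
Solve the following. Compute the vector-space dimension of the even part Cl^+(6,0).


Even subalgebra dimension = 2^(n-1)
n = 6 + 0 = 6
2^(6 - 1) = 2^5 = 32
Verification: sum of C(6,k) for even k = 1 + 15 + 15 + 1 = 32
Result = 32


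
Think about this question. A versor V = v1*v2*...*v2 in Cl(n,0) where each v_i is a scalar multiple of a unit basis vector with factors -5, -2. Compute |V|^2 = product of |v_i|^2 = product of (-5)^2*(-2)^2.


Each vector v_i has |v_i|^2 = s_i^2
Squared scales: (-5)^2 = 25, (-2)^2 = 4
|V|^2 = 25 * 4
= 100


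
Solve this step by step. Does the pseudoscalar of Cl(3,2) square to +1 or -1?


The pseudoscalar I = e1...e_n (product of all n generators) of Cl(p,q) satisfies I^2 = (-1)^(q + n(n-1)/2).
p = 3, q = 2, n = p + q = 5
n(n-1)/2 = 5 * 4 / 2 = 10
Exponent = q + n(n-1)/2 = 2 + 10 = 12
I^2 = (-1)^12 = +1


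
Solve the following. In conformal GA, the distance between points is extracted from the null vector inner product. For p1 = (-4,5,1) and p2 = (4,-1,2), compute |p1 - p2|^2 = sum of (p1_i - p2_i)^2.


p1 - p2 = (-8, 6, -1)
|p1 - p2|^2 = (-8)^2 + 6^2 + (-1)^2
= 64 + 36 + 1
= 101


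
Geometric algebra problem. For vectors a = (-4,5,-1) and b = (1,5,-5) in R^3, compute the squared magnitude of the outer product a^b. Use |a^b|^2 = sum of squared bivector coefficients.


a wedge b = (a1*b2 - a2*b1)*e12 + (a1*b3 - a3*b1)*e13 + (a2*b3 - a3*b2)*e23
e12 coeff: (-4)*5 - 5*1 = -20 - 5 = -25
e13 coeff: (-4)*(-5) - (-1)*1 = 20 - (-1) = 21
e23 coeff: 5*(-5) - (-1)*5 = -25 - (-5) = -20
|a wedge b|^2 = (-25)^2 + 21^2 + (-20)^2
= 625 + 441 + 400
= 1466


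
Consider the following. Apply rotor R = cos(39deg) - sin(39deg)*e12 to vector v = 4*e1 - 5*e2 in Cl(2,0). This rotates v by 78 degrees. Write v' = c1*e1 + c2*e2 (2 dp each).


Rotor R = cos(39deg) - sin(39deg)*e12
Rotation angle theta = 2 * 39 = 78 degrees
v' = R*v*~R rotates v by theta.
cos(78deg) = 0.2079, sin(78deg) = 0.9781
v'_1 = 4*cos(78deg) - (-5)*sin(78deg)
= 4*0.2079 - (-5)*0.9781
= 5.72
v'_2 = 4*sin(78deg) + (-5)*cos(78deg)
= 4*0.9781 + (-5)*0.2079
= 2.87
v' = 5.72*e1 + 2.87*e2


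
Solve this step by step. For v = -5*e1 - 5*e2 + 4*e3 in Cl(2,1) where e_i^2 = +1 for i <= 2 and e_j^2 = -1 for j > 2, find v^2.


v^2 = sum of c_i^2 * e_i^2
Positive signature terms (e_i^2 = +1): (-5)^2 + (-5)^2 = 50
Negative signature terms (e_j^2 = -1): 4^2 = 16
v^2 = 50 - 16 = 34


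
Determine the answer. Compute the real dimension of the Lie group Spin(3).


Spin(n) double-covers SO(n); both have Lie algebra so(n) of dimension n(n-1)/2.
n = 3
n(n-1) = 3 * 2 = 6
dim Spin(3) = 6/2 = 3


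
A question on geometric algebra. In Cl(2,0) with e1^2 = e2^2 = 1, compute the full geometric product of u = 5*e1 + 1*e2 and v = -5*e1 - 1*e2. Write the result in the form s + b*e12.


Expand: (5*e1 + 1*e2)(-5*e1 - 1*e2)
= 5*(-5)*e1e1 + 5*(-1)*e1e2 + 1*(-5)*e2e1 + 1*(-1)*e2e2
Using e1^2 = e2^2 = 1, e2e1 = -e1e2:
Scalar part s = 5*(-5) + 1*(-1) = -25 + (-1) = -26
Bivector part b = 5*(-1) - 1*(-5) = -5 - (-5) = 0
uv = -26 + 0*e12


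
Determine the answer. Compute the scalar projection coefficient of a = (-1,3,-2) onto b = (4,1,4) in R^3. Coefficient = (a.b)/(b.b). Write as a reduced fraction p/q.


Projection coefficient = (a . b) / (b . b)
a . b = (-1)*4 + 3*1 + (-2)*4
= -4 + 3 + (-8) = -9
b . b = 4^2 + 1^2 + 4^2
= 16 + 1 + 16 = 33
Coefficient = -9/33
In lowest terms: -3/11


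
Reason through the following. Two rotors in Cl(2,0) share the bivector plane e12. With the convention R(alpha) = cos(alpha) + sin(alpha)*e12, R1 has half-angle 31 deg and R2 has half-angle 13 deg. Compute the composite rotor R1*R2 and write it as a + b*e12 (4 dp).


Same-plane rotors commute and their half-angles add:
R1*R2 = cos(a1 + a2) + sin(a1 + a2)*e12.
a1 + a2 = 31 + 13 = 44 deg
cos(44 deg) = 0.7193
sin(44 deg) = 0.6947
R1*R2 = 0.7193 + 0.6947*e12


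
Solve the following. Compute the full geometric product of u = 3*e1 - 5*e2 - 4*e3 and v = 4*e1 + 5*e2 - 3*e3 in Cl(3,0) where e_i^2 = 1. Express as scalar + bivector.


In Cl(3,0): e_i^2 = 1, e_ie_j = -e_je_i for i != j.
Scalar part = u . v = 3*4 + (-5)*5 + (-4)*(-3)
= 12 + (-25) + 12 = -1
e12 coeff = 3*5 - (-5)*4 = 15 - (-20) = 35
e13 coeff = 3*(-3) - (-4)*4 = -9 - (-16) = 7
e23 coeff = (-5)*(-3) - (-4)*5 = 15 - (-20) = 35
uv = -1 + 35*e12 + 7*e13 + 35*e23


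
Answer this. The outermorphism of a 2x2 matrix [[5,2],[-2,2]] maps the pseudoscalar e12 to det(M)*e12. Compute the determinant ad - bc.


The outermorphism of a linear map f sends e1^e2 to f(e1)^f(e2).
f(e1) = 5*e1 - 2*e2
f(e2) = 2*e1 + 2*e2
f(e1) ^ f(e2) = (5*e1 - 2*e2) ^ (2*e1 + 2*e2)
= 5*2*e12 + (-2)*2*e21
= (10 - (-4))*e12
= 14*e12
Coefficient = 14


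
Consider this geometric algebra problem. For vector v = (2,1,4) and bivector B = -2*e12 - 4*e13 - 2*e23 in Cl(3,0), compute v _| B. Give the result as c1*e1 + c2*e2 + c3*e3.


Left contraction v _| B = <vB>_1 (grade-1 part of the geometric product vB).
Using e1_|e12 = e2, e2_|e12 = -e1, e1_|e13 = e3, e3_|e13 = -e1, e2_|e23 = e3, e3_|e23 = -e2:
e1 coeff: -v2*b12 - v3*b13 = -(1)*(-2) - (4)*(-4) = 18
e2 coeff: v1*b12 - v3*b23 = (2)*(-2) - (4)*(-2) = 4
e3 coeff: v1*b13 + v2*b23 = (2)*(-4) + (1)*(-2) = -10
v _| B = 18*e1 + 4*e2 - 10*e3


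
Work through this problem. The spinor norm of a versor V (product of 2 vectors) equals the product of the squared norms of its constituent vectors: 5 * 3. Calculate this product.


Spinor norm N(V) = |v1|^2 * |v2|^2 * ... * |v2|^2
= 5 * 3
Running product: 5, 15
N(V) = 15


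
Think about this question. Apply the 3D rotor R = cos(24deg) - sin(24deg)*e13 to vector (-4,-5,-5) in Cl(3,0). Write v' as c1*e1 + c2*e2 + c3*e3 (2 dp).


Rotor R = cos(24deg) - sin(24deg)*e13
Rotation angle theta = 2 * 24 = 48 degrees in the e13 plane (e1 -> e3).
The component perpendicular to the plane (e2) is invariant: v'_2 = v2 = -5.00
cos(48deg) = 0.6691, sin(48deg) = 0.7431
v'_1 = v1*cos(theta) - v3*sin(theta) = -4*0.6691 - (-5)*0.7431 = 1.04
v'_3 = v1*sin(theta) + v3*cos(theta) = -4*0.7431 + (-5)*0.6691 = -6.32
v' = 1.04*e1 - 5.00*e2 - 6.32*e3


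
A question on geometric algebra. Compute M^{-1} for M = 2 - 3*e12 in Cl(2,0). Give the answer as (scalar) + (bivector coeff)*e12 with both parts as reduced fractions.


M = 2 - 3*e12, where e12^2 = -1.
Since M commutes with its reverse ~M = a - b*e12, M * ~M = a^2 - b^2*e12^2 = a^2 + b^2.
So M^{-1} = ~M / (a^2 + b^2) = (a - b*e12)/(a^2 + b^2).
a^2 + b^2 = 4 + 9 = 13
Scalar part = 2/13 = 2/13
Bivector coeff = 3/13 = 3/13
M^{-1} = 2/13 + 3/13*e12


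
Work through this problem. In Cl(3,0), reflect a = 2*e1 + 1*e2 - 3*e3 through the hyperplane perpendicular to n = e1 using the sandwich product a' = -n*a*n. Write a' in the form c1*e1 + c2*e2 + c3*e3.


Reflection formula: a' = -n*a*n, with n = e1 (unit vector, n^2 = 1).
For reflection through hyperplane perp to e1:
The component along e1 flips sign, others stay.
a = (2, 1, -3)
a' = (-2, 1, -3)
a' = -2*e1 + 1*e2 - 3*e3


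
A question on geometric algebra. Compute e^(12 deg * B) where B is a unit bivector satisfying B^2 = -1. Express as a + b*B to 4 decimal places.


For a unit bivector B with B^2 = -1, the exponential series gives
e^(theta*B) = cos(theta) + sin(theta)*B (the GA analogue of Euler's formula).
theta = 12 degrees = 0.20944 rad
cos(12 deg) = 0.9781
sin(12 deg) = 0.2079
exp(theta*B) = 0.9781 + 0.2079*B


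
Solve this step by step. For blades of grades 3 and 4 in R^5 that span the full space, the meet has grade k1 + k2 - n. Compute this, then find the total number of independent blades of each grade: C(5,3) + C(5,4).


Meet grade = grade(A) + grade(B) - n
= 3 + 4 - 5 = 2
C(5,3) = 10
C(5,4) = 5
dim_A + dim_B = 10 + 5 = 15


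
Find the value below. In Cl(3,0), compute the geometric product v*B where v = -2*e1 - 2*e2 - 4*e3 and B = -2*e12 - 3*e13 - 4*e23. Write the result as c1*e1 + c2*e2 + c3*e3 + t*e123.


vB has grade-1 (vector) and grade-3 (trivector) parts: vB = (v _| B) + (v ^ B).
Vector part <vB>_1:
  e1: -v2*b12 - v3*b13 = -(-2)*(-2) - (-4)*(-3) = -16
  e2: v1*b12 - v3*b23 = (-2)*(-2) - (-4)*(-4) = -12
  e3: v1*b13 + v2*b23 = (-2)*(-3) + (-2)*(-4) = 14
Trivector part <vB>_3:
  e123: v1*b23 - v2*b13 + v3*b12 = (-2)*(-4) - (-2)*(-3) + (-4)*(-2) = 10
vB = -16*e1 - 12*e2 + 14*e3 + 10*e123


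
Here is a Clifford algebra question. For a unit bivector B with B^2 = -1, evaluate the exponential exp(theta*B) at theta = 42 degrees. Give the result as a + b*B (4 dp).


For a unit bivector B with B^2 = -1, the exponential series gives
e^(theta*B) = cos(theta) + sin(theta)*B (the GA analogue of Euler's formula).
theta = 42 degrees = 0.733038 rad
cos(42 deg) = 0.7431
sin(42 deg) = 0.6691
exp(theta*B) = 0.7431 + 0.6691*B


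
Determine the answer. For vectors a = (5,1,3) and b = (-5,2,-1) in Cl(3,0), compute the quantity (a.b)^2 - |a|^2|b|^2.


a . b = 5*(-5) + 1*2 + 3*(-1)
= -25 + 2 + (-3) = -26
|a|^2 = 5^2 + 1^2 + 3^2 = 35
|b|^2 = (-5)^2 + 2^2 + (-1)^2 = 30
(a.b)^2 = (-26)^2 = 676
|a|^2 * |b|^2 = 35 * 30 = 1050
Result = 676 - 1050 = -374


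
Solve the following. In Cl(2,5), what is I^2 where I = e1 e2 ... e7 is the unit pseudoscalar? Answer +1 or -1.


The pseudoscalar I = e1...e_n (product of all n generators) of Cl(p,q) satisfies I^2 = (-1)^(q + n(n-1)/2).
p = 2, q = 5, n = p + q = 7
n(n-1)/2 = 7 * 6 / 2 = 21
Exponent = q + n(n-1)/2 = 5 + 21 = 26
I^2 = (-1)^26 = +1


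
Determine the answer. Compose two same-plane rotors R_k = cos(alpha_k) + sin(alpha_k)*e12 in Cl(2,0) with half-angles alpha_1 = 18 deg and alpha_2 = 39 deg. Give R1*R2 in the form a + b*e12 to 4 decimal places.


Same-plane rotors commute and their half-angles add:
R1*R2 = cos(a1 + a2) + sin(a1 + a2)*e12.
a1 + a2 = 18 + 39 = 57 deg
cos(57 deg) = 0.5446
sin(57 deg) = 0.8387
R1*R2 = 0.5446 + 0.8387*e12


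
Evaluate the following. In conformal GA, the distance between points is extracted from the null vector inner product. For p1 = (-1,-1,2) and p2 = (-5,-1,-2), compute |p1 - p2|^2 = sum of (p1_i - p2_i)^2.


p1 - p2 = (4, 0, 4)
|p1 - p2|^2 = 4^2 + 0^2 + 4^2
= 16 + 0 + 16
= 32


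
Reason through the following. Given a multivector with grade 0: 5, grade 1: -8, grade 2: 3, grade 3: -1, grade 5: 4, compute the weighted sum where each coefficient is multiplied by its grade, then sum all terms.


Grade-weighted sum = sum of grade_k * coefficient_k
0*5 = 0
1*(-8) = -8
2*3 = 6
3*(-1) = -3
5*4 = 20
Total = 0 + (-8) + 6 + (-3) + 20 = 15


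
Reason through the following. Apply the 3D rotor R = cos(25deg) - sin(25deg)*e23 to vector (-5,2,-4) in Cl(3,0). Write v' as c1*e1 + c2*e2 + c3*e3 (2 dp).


Rotor R = cos(25deg) - sin(25deg)*e23
Rotation angle theta = 2 * 25 = 50 degrees in the e23 plane (e2 -> e3).
The component perpendicular to the plane (e1) is invariant: v'_1 = v1 = -5.00
cos(50deg) = 0.6428, sin(50deg) = 0.7660
v'_2 = v2*cos(theta) - v3*sin(theta) = 2*0.6428 - (-4)*0.7660 = 4.35
v'_3 = v2*sin(theta) + v3*cos(theta) = 2*0.7660 + (-4)*0.6428 = -1.04
v' = -5.00*e1 + 4.35*e2 - 1.04*e3


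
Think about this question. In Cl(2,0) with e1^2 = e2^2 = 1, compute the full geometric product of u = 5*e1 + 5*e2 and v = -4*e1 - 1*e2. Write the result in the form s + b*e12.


Expand: (5*e1 + 5*e2)(-4*e1 - 1*e2)
= 5*(-4)*e1e1 + 5*(-1)*e1e2 + 5*(-4)*e2e1 + 5*(-1)*e2e2
Using e1^2 = e2^2 = 1, e2e1 = -e1e2:
Scalar part s = 5*(-4) + 5*(-1) = -20 + (-5) = -25
Bivector part b = 5*(-1) - 5*(-4) = -5 - (-20) = 15
uv = -25 + 15*e12


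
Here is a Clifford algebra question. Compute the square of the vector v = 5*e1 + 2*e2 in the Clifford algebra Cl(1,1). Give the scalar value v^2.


v^2 = sum of c_i^2 * e_i^2
Positive signature terms (e_i^2 = +1): 5^2 = 25
Negative signature terms (e_j^2 = -1): 2^2 = 4
v^2 = 25 - 4 = 21


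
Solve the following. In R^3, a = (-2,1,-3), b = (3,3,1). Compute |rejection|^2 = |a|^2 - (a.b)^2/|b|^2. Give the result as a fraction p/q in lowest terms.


|a|^2 = (-2)^2 + 1^2 + (-3)^2 = 14
|b|^2 = 3^2 + 3^2 + 1^2 = 19
a . b = (-2)*3 + 1*3 + (-3)*1 = -6
(a.b)^2 = (-6)^2 = 36
|rej|^2 = 14 - 36/19
= (266 - 36)/19
= 230/19
In lowest terms: 230/19


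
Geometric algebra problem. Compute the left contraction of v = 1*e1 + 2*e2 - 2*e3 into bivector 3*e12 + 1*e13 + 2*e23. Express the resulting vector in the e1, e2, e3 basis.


Left contraction v _| B = <vB>_1 (grade-1 part of the geometric product vB).
Using e1_|e12 = e2, e2_|e12 = -e1, e1_|e13 = e3, e3_|e13 = -e1, e2_|e23 = e3, e3_|e23 = -e2:
e1 coeff: -v2*b12 - v3*b13 = -(2)*(3) - (-2)*(1) = -4
e2 coeff: v1*b12 - v3*b23 = (1)*(3) - (-2)*(2) = 7
e3 coeff: v1*b13 + v2*b23 = (1)*(1) + (2)*(2) = 5
v _| B = -4*e1 + 7*e2 + 5*e3


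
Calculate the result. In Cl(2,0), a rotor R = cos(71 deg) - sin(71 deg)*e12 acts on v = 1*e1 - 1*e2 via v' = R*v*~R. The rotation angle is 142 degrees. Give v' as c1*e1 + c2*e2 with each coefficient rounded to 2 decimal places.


Rotor R = cos(71deg) - sin(71deg)*e12
Rotation angle theta = 2 * 71 = 142 degrees
v' = R*v*~R rotates v by theta.
cos(142deg) = -0.7880, sin(142deg) = 0.6157
v'_1 = 1*cos(142deg) - (-1)*sin(142deg)
= 1*(-0.7880) - (-1)*0.6157
= -0.17
v'_2 = 1*sin(142deg) + (-1)*cos(142deg)
= 1*0.6157 + (-1)*(-0.7880)
= 1.40
v' = -0.17*e1 + 1.40*e2


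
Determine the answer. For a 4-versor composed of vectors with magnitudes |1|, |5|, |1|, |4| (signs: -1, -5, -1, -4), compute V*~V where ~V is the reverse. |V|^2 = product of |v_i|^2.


Each vector v_i has |v_i|^2 = s_i^2
Squared scales: (-1)^2 = 1, (-5)^2 = 25, (-1)^2 = 1, (-4)^2 = 16
|V|^2 = 1 * 25 * 1 * 16
= 400


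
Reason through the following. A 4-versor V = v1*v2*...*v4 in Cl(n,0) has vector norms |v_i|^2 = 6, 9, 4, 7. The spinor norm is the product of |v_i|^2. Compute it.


Spinor norm N(V) = |v1|^2 * |v2|^2 * ... * |v4|^2
= 6 * 9 * 4 * 7
Running product: 6, 54, 216, 1512
N(V) = 1512


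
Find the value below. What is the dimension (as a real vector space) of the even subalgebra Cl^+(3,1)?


Even subalgebra dimension = 2^(n-1)
n = 3 + 1 = 4
2^(4 - 1) = 2^3 = 8
Verification: sum of C(4,k) for even k = 1 + 6 + 1 = 8
Result = 8


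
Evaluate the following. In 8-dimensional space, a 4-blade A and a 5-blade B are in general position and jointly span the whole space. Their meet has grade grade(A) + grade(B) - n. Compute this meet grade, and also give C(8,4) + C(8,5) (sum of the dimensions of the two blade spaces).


Meet grade = grade(A) + grade(B) - n
= 4 + 5 - 8 = 1
C(8,4) = 70
C(8,5) = 56
dim_A + dim_B = 70 + 56 = 126


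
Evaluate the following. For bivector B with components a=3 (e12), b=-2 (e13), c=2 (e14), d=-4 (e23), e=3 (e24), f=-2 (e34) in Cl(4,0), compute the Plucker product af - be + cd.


Plucker relation: af - be + cd
a*f = 3*(-2) = -6
b*e = (-2)*3 = -6
c*d = 2*(-4) = -8
af - be + cd = -6 - (-6) + (-8)
= -8


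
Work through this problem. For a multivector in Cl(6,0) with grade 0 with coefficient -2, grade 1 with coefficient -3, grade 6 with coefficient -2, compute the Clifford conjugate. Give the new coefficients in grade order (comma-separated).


Clifford conjugate sign for grade k: (-1)^(k(k+1)/2)
Grade 0: (-1)^(0*1/2) = (-1)^0 = 1, coeff -2 -> -2
Grade 1: (-1)^(1*2/2) = (-1)^1 = -1, coeff -3 -> 3
Grade 6: (-1)^(6*7/2) = (-1)^21 = -1, coeff -2 -> 2
Conjugated coefficients: -2, 3, 2


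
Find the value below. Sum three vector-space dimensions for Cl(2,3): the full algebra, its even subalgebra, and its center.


n = 2 + 3 = 5
Total dim = 2^5 = 32
Even subalgebra dim = 2^4 = 16
n is odd, so center dim = 2
Sum = 32 + 16 + 2 = 50


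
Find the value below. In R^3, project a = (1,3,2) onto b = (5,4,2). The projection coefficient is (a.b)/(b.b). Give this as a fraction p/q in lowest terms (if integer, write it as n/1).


Projection coefficient = (a . b) / (b . b)
a . b = 1*5 + 3*4 + 2*2
= 5 + 12 + 4 = 21
b . b = 5^2 + 4^2 + 2^2
= 25 + 16 + 4 = 45
Coefficient = 21/45
In lowest terms: 7/15


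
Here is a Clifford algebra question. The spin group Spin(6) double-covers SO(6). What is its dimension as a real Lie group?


Spin(n) double-covers SO(n); both have Lie algebra so(n) of dimension n(n-1)/2.
n = 6
n(n-1) = 6 * 5 = 30
dim Spin(6) = 30/2 = 15


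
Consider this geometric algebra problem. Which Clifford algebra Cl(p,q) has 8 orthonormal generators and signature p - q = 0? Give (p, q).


We need p + q = 8 and p - q = 0.
Adding: 2p = 8 + 0 = 8, so p = 4.
Then q = 8 - 4 = 4.
(p, q) = (4, 4)


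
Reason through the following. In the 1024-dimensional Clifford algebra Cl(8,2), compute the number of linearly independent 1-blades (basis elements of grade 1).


Number of grade-k basis blades in Cl(p,q) with n = p + q is C(n, k).
n = 8 + 2 = 10
C(10, 1) = 10! / (1! * 9!)
= 3628800 / (1 * 362880)
= 10


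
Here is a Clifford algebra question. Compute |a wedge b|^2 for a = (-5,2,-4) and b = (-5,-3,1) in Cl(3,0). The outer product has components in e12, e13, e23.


a wedge b = (a1*b2 - a2*b1)*e12 + (a1*b3 - a3*b1)*e13 + (a2*b3 - a3*b2)*e23
e12 coeff: (-5)*(-3) - 2*(-5) = 15 - (-10) = 25
e13 coeff: (-5)*1 - (-4)*(-5) = -5 - 20 = -25
e23 coeff: 2*1 - (-4)*(-3) = 2 - 12 = -10
|a wedge b|^2 = 25^2 + (-25)^2 + (-10)^2
= 625 + 625 + 100
= 1350


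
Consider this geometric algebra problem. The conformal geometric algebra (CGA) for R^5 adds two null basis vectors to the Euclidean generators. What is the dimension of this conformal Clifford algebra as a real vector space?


The conformal model of R^5 uses Cl(6,1): the 5 Euclidean generators plus two extra orthogonal generators e+ (e+^2 = +1) and e- (e-^2 = -1), from which the null vectors e0, einf are built.
Number of generators m = 5 + 2 = 7.
dim Cl(p,q) = 2^m = 2^7 = 128


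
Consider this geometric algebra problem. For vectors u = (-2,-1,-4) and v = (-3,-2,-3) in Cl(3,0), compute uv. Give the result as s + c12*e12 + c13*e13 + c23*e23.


In Cl(3,0): e_i^2 = 1, e_ie_j = -e_je_i for i != j.
Scalar part = u . v = (-2)*(-3) + (-1)*(-2) + (-4)*(-3)
= 6 + 2 + 12 = 20
e12 coeff = (-2)*(-2) - (-1)*(-3) = 4 - 3 = 1
e13 coeff = (-2)*(-3) - (-4)*(-3) = 6 - 12 = -6
e23 coeff = (-1)*(-3) - (-4)*(-2) = 3 - 8 = -5
uv = 20 + 1*e12 - 6*e13 - 5*e23


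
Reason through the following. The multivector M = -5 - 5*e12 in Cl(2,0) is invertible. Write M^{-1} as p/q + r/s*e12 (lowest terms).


M = -5 - 5*e12, where e12^2 = -1.
Since M commutes with its reverse ~M = a - b*e12, M * ~M = a^2 - b^2*e12^2 = a^2 + b^2.
So M^{-1} = ~M / (a^2 + b^2) = (a - b*e12)/(a^2 + b^2).
a^2 + b^2 = 25 + 25 = 50
Scalar part = -5/50 = -1/10
Bivector coeff = 5/50 = 1/10
M^{-1} = -1/10 + 1/10*e12


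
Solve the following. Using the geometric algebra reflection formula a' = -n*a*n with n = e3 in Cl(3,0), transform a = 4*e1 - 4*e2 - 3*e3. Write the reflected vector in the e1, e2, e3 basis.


Reflection formula: a' = -n*a*n, with n = e3 (unit vector, n^2 = 1).
For reflection through hyperplane perp to e3:
The component along e3 flips sign, others stay.
a = (4, -4, -3)
a' = (4, -4, 3)
a' = 4*e1 - 4*e2 + 3*e3


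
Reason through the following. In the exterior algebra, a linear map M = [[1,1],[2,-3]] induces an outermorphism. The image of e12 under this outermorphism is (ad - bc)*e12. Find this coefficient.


The outermorphism of a linear map f sends e1^e2 to f(e1)^f(e2).
f(e1) = 1*e1 + 2*e2
f(e2) = 1*e1 - 3*e2
f(e1) ^ f(e2) = (1*e1 + 2*e2) ^ (1*e1 - 3*e2)
= 1*(-3)*e12 + 2*1*e21
= (-3 - 2)*e12
= -5*e12
Coefficient = -5


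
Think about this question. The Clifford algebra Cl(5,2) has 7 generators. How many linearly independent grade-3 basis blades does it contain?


Number of grade-k basis blades in Cl(p,q) with n = p + q is C(n, k).
n = 5 + 2 = 7
C(7, 3) = 7! / (3! * 4!)
= 5040 / (6 * 24)
= 35


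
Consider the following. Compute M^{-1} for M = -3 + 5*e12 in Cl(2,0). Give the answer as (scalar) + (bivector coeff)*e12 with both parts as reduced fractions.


M = -3 + 5*e12, where e12^2 = -1.
Since M commutes with its reverse ~M = a - b*e12, M * ~M = a^2 - b^2*e12^2 = a^2 + b^2.
So M^{-1} = ~M / (a^2 + b^2) = (a - b*e12)/(a^2 + b^2).
a^2 + b^2 = 9 + 25 = 34
Scalar part = -3/34 = -3/34
Bivector coeff = -5/34 = -5/34
M^{-1} = -3/34 - 5/34*e12


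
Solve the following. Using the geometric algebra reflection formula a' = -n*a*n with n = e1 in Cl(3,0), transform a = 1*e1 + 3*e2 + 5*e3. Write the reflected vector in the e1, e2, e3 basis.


Reflection formula: a' = -n*a*n, with n = e1 (unit vector, n^2 = 1).
For reflection through hyperplane perp to e1:
The component along e1 flips sign, others stay.
a = (1, 3, 5)
a' = (-1, 3, 5)
a' = -1*e1 + 3*e2 + 5*e3


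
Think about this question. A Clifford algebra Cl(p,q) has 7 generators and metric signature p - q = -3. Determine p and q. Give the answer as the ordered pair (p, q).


We need p + q = 7 and p - q = -3.
Adding: 2p = 7 + (-3) = 4, so p = 2.
Then q = 7 - 2 = 5.
(p, q) = (2, 5)


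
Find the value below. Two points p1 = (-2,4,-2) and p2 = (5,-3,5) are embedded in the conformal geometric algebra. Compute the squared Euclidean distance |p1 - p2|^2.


p1 - p2 = (-7, 7, -7)
|p1 - p2|^2 = (-7)^2 + 7^2 + (-7)^2
= 49 + 49 + 49
= 147


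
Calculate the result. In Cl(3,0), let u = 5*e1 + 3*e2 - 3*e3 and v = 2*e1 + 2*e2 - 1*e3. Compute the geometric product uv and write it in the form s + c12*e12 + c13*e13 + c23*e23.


In Cl(3,0): e_i^2 = 1, e_ie_j = -e_je_i for i != j.
Scalar part = u . v = 5*2 + 3*2 + (-3)*(-1)
= 10 + 6 + 3 = 19
e12 coeff = 5*2 - 3*2 = 10 - 6 = 4
e13 coeff = 5*(-1) - (-3)*2 = -5 - (-6) = 1
e23 coeff = 3*(-1) - (-3)*2 = -3 - (-6) = 3
uv = 19 + 4*e12 + 1*e13 + 3*e23


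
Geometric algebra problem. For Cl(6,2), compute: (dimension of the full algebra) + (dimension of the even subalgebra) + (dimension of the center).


n = 6 + 2 = 8
Total dim = 2^8 = 256
Even subalgebra dim = 2^7 = 128
n is even, so center dim = 1
Sum = 256 + 128 + 1 = 385


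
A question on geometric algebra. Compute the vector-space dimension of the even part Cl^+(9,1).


Even subalgebra dimension = 2^(n-1)
n = 9 + 1 = 10
2^(10 - 1) = 2^9 = 512
Verification: sum of C(10,k) for even k = 1 + 45 + 210 + 210 + 45 + 1 = 512
Result = 512


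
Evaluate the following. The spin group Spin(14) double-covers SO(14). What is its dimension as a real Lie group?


Spin(n) double-covers SO(n); both have Lie algebra so(n) of dimension n(n-1)/2.
n = 14
n(n-1) = 14 * 13 = 182
dim Spin(14) = 182/2 = 91


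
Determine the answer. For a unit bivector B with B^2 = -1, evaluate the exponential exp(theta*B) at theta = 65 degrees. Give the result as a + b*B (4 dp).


For a unit bivector B with B^2 = -1, the exponential series gives
e^(theta*B) = cos(theta) + sin(theta)*B (the GA analogue of Euler's formula).
theta = 65 degrees = 1.134464 rad
cos(65 deg) = 0.4226
sin(65 deg) = 0.9063
exp(theta*B) = 0.4226 + 0.9063*B


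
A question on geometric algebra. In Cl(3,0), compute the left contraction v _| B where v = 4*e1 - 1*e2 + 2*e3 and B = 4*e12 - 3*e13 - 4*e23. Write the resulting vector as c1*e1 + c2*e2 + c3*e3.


Left contraction v _| B = <vB>_1 (grade-1 part of the geometric product vB).
Using e1_|e12 = e2, e2_|e12 = -e1, e1_|e13 = e3, e3_|e13 = -e1, e2_|e23 = e3, e3_|e23 = -e2:
e1 coeff: -v2*b12 - v3*b13 = -(-1)*(4) - (2)*(-3) = 10
e2 coeff: v1*b12 - v3*b23 = (4)*(4) - (2)*(-4) = 24
e3 coeff: v1*b13 + v2*b23 = (4)*(-3) + (-1)*(-4) = -8
v _| B = 10*e1 + 24*e2 - 8*e3


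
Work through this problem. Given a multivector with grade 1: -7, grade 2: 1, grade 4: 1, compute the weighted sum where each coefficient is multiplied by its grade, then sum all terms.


Grade-weighted sum = sum of grade_k * coefficient_k
1*(-7) = -7
2*1 = 2
4*1 = 4
Total = -7 + 2 + 4 = -1


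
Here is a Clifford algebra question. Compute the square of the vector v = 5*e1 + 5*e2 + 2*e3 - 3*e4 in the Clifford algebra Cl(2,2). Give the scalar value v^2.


v^2 = sum of c_i^2 * e_i^2
Positive signature terms (e_i^2 = +1): 5^2 + 5^2 = 50
Negative signature terms (e_j^2 = -1): 2^2 + (-3)^2 = 13
v^2 = 50 - 13 = 37


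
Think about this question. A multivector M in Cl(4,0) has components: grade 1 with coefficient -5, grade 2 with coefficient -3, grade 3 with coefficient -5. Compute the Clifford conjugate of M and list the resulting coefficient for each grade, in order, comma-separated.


Clifford conjugate sign for grade k: (-1)^(k(k+1)/2)
Grade 1: (-1)^(1*2/2) = (-1)^1 = -1, coeff -5 -> 5
Grade 2: (-1)^(2*3/2) = (-1)^3 = -1, coeff -3 -> 3
Grade 3: (-1)^(3*4/2) = (-1)^6 = 1, coeff -5 -> -5
Conjugated coefficients: 5, 3, -5


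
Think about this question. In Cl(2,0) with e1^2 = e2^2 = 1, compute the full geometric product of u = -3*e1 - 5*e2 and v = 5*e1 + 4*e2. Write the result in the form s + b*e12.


Expand: (-3*e1 - 5*e2)(5*e1 + 4*e2)
= (-3)*5*e1e1 + (-3)*4*e1e2 + (-5)*5*e2e1 + (-5)*4*e2e2
Using e1^2 = e2^2 = 1, e2e1 = -e1e2:
Scalar part s = (-3)*5 + (-5)*4 = -15 + (-20) = -35
Bivector part b = (-3)*4 - (-5)*5 = -12 - (-25) = 13
uv = -35 + 13*e12


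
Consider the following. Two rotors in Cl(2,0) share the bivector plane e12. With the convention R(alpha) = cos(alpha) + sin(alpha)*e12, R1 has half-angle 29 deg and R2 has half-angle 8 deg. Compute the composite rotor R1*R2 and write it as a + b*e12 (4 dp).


Same-plane rotors commute and their half-angles add:
R1*R2 = cos(a1 + a2) + sin(a1 + a2)*e12.
a1 + a2 = 29 + 8 = 37 deg
cos(37 deg) = 0.7986
sin(37 deg) = 0.6018
R1*R2 = 0.7986 + 0.6018*e12


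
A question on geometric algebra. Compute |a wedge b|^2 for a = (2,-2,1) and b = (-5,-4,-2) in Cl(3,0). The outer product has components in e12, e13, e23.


a wedge b = (a1*b2 - a2*b1)*e12 + (a1*b3 - a3*b1)*e13 + (a2*b3 - a3*b2)*e23
e12 coeff: 2*(-4) - (-2)*(-5) = -8 - 10 = -18
e13 coeff: 2*(-2) - 1*(-5) = -4 - (-5) = 1
e23 coeff: (-2)*(-2) - 1*(-4) = 4 - (-4) = 8
|a wedge b|^2 = (-18)^2 + 1^2 + 8^2
= 324 + 1 + 64
= 389


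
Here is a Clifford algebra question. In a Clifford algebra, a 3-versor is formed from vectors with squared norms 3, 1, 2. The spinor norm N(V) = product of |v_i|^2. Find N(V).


Spinor norm N(V) = |v1|^2 * |v2|^2 * ... * |v3|^2
= 3 * 1 * 2
Running product: 3, 3, 6
N(V) = 6


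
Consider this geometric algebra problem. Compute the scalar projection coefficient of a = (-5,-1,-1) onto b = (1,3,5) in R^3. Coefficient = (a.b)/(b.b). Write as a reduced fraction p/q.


Projection coefficient = (a . b) / (b . b)
a . b = (-5)*1 + (-1)*3 + (-1)*5
= -5 + (-3) + (-5) = -13
b . b = 1^2 + 3^2 + 5^2
= 1 + 9 + 25 = 35
Coefficient = -13/35
In lowest terms: -13/35


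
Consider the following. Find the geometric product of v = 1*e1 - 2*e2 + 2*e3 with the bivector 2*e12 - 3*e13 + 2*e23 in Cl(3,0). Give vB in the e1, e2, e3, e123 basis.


vB has grade-1 (vector) and grade-3 (trivector) parts: vB = (v _| B) + (v ^ B).
Vector part <vB>_1:
  e1: -v2*b12 - v3*b13 = -(-2)*(2) - (2)*(-3) = 10
  e2: v1*b12 - v3*b23 = (1)*(2) - (2)*(2) = -2
  e3: v1*b13 + v2*b23 = (1)*(-3) + (-2)*(2) = -7
Trivector part <vB>_3:
  e123: v1*b23 - v2*b13 + v3*b12 = (1)*(2) - (-2)*(-3) + (2)*(2) = 0
vB = 10*e1 - 2*e2 - 7*e3 + 0*e123


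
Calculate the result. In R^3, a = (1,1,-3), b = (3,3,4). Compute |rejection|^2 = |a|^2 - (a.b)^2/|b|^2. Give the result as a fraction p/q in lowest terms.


|a|^2 = 1^2 + 1^2 + (-3)^2 = 11
|b|^2 = 3^2 + 3^2 + 4^2 = 34
a . b = 1*3 + 1*3 + (-3)*4 = -6
(a.b)^2 = (-6)^2 = 36
|rej|^2 = 11 - 36/34
= (374 - 36)/34
= 338/34
In lowest terms: 169/17


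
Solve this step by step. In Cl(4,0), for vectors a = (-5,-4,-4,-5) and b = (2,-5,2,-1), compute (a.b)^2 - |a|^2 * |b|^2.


a . b = (-5)*2 + (-4)*(-5) + (-4)*2 + (-5)*(-1)
= -10 + 20 + (-8) + 5 = 7
|a|^2 = (-5)^2 + (-4)^2 + (-4)^2 + (-5)^2 = 82
|b|^2 = 2^2 + (-5)^2 + 2^2 + (-1)^2 = 34
(a.b)^2 = 7^2 = 49
|a|^2 * |b|^2 = 82 * 34 = 2788
Result = 49 - 2788 = -2739


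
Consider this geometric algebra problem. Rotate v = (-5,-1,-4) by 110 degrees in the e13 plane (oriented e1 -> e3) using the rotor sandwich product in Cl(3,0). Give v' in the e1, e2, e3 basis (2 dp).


Rotor R = cos(55deg) - sin(55deg)*e13
Rotation angle theta = 2 * 55 = 110 degrees in the e13 plane (e1 -> e3).
The component perpendicular to the plane (e2) is invariant: v'_2 = v2 = -1.00
cos(110deg) = -0.3420, sin(110deg) = 0.9397
v'_1 = v1*cos(theta) - v3*sin(theta) = -5*(-0.3420) - (-4)*0.9397 = 5.47
v'_3 = v1*sin(theta) + v3*cos(theta) = -5*0.9397 + (-4)*(-0.3420) = -3.33
v' = 5.47*e1 - 1.00*e2 - 3.33*e3


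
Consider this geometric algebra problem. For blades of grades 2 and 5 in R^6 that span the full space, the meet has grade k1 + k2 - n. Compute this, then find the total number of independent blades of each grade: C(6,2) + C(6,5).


Meet grade = grade(A) + grade(B) - n
= 2 + 5 - 6 = 1
C(6,2) = 15
C(6,5) = 6
dim_A + dim_B = 15 + 6 = 21


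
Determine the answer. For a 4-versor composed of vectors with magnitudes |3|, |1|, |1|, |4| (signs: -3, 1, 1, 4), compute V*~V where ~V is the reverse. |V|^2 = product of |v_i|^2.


Each vector v_i has |v_i|^2 = s_i^2
Squared scales: (-3)^2 = 9, 1^2 = 1, 1^2 = 1, 4^2 = 16
|V|^2 = 9 * 1 * 1 * 16
= 144


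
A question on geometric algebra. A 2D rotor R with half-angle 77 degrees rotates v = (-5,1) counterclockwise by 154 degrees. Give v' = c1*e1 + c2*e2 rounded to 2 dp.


Rotor R = cos(77deg) - sin(77deg)*e12
Rotation angle theta = 2 * 77 = 154 degrees
v' = R*v*~R rotates v by theta.
cos(154deg) = -0.8988, sin(154deg) = 0.4384
v'_1 = -5*cos(154deg) - 1*sin(154deg)
= -5*(-0.8988) - 1*0.4384
= 4.06
v'_2 = -5*sin(154deg) + 1*cos(154deg)
= -5*0.4384 + 1*(-0.8988)
= -3.09
v' = 4.06*e1 - 3.09*e2


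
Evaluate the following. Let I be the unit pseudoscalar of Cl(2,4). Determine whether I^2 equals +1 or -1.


The pseudoscalar I = e1...e_n (product of all n generators) of Cl(p,q) satisfies I^2 = (-1)^(q + n(n-1)/2).
p = 2, q = 4, n = p + q = 6
n(n-1)/2 = 6 * 5 / 2 = 15
Exponent = q + n(n-1)/2 = 4 + 15 = 19
I^2 = (-1)^19 = -1


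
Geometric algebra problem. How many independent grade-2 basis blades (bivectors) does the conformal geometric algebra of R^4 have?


The conformal model of R^4 uses Cl(5,1) with m = 4 + 2 = 6 generators.
Number of grade-2 blades = C(m, 2) = C(6, 2)
= 6*5/2 = 15


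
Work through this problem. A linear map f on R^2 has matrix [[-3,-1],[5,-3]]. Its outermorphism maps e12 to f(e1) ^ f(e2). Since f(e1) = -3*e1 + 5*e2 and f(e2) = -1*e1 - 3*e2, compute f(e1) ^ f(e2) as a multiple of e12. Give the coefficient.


The outermorphism of a linear map f sends e1^e2 to f(e1)^f(e2).
f(e1) = -3*e1 + 5*e2
f(e2) = -1*e1 - 3*e2
f(e1) ^ f(e2) = (-3*e1 + 5*e2) ^ (-1*e1 - 3*e2)
= (-3)*(-3)*e12 + 5*(-1)*e21
= (9 - (-5))*e12
= 14*e12
Coefficient = 14


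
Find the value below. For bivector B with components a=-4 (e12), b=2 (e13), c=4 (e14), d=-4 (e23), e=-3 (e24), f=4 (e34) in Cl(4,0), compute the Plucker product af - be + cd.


Plucker relation: af - be + cd
a*f = (-4)*4 = -16
b*e = 2*(-3) = -6
c*d = 4*(-4) = -16
af - be + cd = -16 - (-6) + (-16)
= -26


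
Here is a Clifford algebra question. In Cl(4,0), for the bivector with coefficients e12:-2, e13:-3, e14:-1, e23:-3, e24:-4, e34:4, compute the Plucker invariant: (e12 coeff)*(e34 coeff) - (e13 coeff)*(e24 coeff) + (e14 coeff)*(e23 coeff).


Plucker relation: af - be + cd
a*f = (-2)*4 = -8
b*e = (-3)*(-4) = 12
c*d = (-1)*(-3) = 3
af - be + cd = -8 - 12 + 3
= -17


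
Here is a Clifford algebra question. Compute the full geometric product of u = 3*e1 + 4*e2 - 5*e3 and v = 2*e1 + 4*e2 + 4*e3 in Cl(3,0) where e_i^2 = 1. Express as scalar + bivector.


In Cl(3,0): e_i^2 = 1, e_ie_j = -e_je_i for i != j.
Scalar part = u . v = 3*2 + 4*4 + (-5)*4
= 6 + 16 + (-20) = 2
e12 coeff = 3*4 - 4*2 = 12 - 8 = 4
e13 coeff = 3*4 - (-5)*2 = 12 - (-10) = 22
e23 coeff = 4*4 - (-5)*4 = 16 - (-20) = 36
uv = 2 + 4*e12 + 22*e13 + 36*e23


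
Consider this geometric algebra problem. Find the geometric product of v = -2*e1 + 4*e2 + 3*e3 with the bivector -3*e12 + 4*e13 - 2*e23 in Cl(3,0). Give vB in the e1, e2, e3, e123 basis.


vB has grade-1 (vector) and grade-3 (trivector) parts: vB = (v _| B) + (v ^ B).
Vector part <vB>_1:
  e1: -v2*b12 - v3*b13 = -(4)*(-3) - (3)*(4) = 0
  e2: v1*b12 - v3*b23 = (-2)*(-3) - (3)*(-2) = 12
  e3: v1*b13 + v2*b23 = (-2)*(4) + (4)*(-2) = -16
Trivector part <vB>_3:
  e123: v1*b23 - v2*b13 + v3*b12 = (-2)*(-2) - (4)*(4) + (3)*(-3) = -21
vB = 0*e1 + 12*e2 - 16*e3 - 21*e123


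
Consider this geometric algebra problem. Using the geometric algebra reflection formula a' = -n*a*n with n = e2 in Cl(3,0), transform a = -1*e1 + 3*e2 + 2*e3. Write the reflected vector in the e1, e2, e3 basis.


Reflection formula: a' = -n*a*n, with n = e2 (unit vector, n^2 = 1).
For reflection through hyperplane perp to e2:
The component along e2 flips sign, others stay.
a = (-1, 3, 2)
a' = (-1, -3, 2)
a' = -1*e1 - 3*e2 + 2*e3


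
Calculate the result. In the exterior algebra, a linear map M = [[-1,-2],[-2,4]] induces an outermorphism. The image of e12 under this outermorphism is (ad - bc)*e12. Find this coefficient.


The outermorphism of a linear map f sends e1^e2 to f(e1)^f(e2).
f(e1) = -1*e1 - 2*e2
f(e2) = -2*e1 + 4*e2
f(e1) ^ f(e2) = (-1*e1 - 2*e2) ^ (-2*e1 + 4*e2)
= (-1)*4*e12 + (-2)*(-2)*e21
= (-4 - 4)*e12
= -8*e12
Coefficient = -8


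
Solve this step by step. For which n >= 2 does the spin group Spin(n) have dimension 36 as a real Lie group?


dim Spin(n) = dim so(n) = n(n-1)/2.
Solve n(n-1)/2 = 36, i.e. n^2 - n - 72 = 0.
Discriminant = 1 + 8*36 = 289
n = (1 + sqrt(289))/2 = (1 + 17)/2 = 9


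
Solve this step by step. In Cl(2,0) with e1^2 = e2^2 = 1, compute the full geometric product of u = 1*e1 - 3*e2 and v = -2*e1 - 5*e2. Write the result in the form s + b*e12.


Expand: (1*e1 - 3*e2)(-2*e1 - 5*e2)
= 1*(-2)*e1e1 + 1*(-5)*e1e2 + (-3)*(-2)*e2e1 + (-3)*(-5)*e2e2
Using e1^2 = e2^2 = 1, e2e1 = -e1e2:
Scalar part s = 1*(-2) + (-3)*(-5) = -2 + 15 = 13
Bivector part b = 1*(-5) - (-3)*(-2) = -5 - 6 = -11
uv = 13 - 11*e12


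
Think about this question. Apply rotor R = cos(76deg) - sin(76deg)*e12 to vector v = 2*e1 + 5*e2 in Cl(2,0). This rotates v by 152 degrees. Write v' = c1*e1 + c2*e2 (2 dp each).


Rotor R = cos(76deg) - sin(76deg)*e12
Rotation angle theta = 2 * 76 = 152 degrees
v' = R*v*~R rotates v by theta.
cos(152deg) = -0.8829, sin(152deg) = 0.4695
v'_1 = 2*cos(152deg) - 5*sin(152deg)
= 2*(-0.8829) - 5*0.4695
= -4.11
v'_2 = 2*sin(152deg) + 5*cos(152deg)
= 2*0.4695 + 5*(-0.8829)
= -3.48
v' = -4.11*e1 - 3.48*e2


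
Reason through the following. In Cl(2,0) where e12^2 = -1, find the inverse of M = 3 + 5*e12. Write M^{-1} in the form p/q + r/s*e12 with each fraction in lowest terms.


M = 3 + 5*e12, where e12^2 = -1.
Since M commutes with its reverse ~M = a - b*e12, M * ~M = a^2 - b^2*e12^2 = a^2 + b^2.
So M^{-1} = ~M / (a^2 + b^2) = (a - b*e12)/(a^2 + b^2).
a^2 + b^2 = 9 + 25 = 34
Scalar part = 3/34 = 3/34
Bivector coeff = -5/34 = -5/34
M^{-1} = 3/34 - 5/34*e12


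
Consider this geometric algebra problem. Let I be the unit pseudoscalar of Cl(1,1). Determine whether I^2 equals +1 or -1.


The pseudoscalar I = e1...e_n (product of all n generators) of Cl(p,q) satisfies I^2 = (-1)^(q + n(n-1)/2).
p = 1, q = 1, n = p + q = 2
n(n-1)/2 = 2 * 1 / 2 = 1
Exponent = q + n(n-1)/2 = 1 + 1 = 2
I^2 = (-1)^2 = +1


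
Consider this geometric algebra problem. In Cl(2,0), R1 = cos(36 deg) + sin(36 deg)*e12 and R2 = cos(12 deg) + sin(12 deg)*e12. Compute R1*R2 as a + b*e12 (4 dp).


Same-plane rotors commute and their half-angles add:
R1*R2 = cos(a1 + a2) + sin(a1 + a2)*e12.
a1 + a2 = 36 + 12 = 48 deg
cos(48 deg) = 0.6691
sin(48 deg) = 0.7431
R1*R2 = 0.6691 + 0.7431*e12


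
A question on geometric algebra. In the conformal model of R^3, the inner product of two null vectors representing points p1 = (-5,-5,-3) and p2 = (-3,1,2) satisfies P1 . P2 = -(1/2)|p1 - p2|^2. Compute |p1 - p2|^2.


p1 - p2 = (-2, -6, -5)
|p1 - p2|^2 = (-2)^2 + (-6)^2 + (-5)^2
= 4 + 36 + 25
= 65


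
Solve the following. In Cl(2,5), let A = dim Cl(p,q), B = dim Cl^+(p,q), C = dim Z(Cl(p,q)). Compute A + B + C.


n = 2 + 5 = 7
Total dim = 2^7 = 128
Even subalgebra dim = 2^6 = 64
n is odd, so center dim = 2
Sum = 128 + 64 + 2 = 194


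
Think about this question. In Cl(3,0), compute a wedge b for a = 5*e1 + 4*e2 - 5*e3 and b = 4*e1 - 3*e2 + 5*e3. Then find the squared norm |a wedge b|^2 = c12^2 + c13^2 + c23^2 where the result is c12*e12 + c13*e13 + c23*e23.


a wedge b = (a1*b2 - a2*b1)*e12 + (a1*b3 - a3*b1)*e13 + (a2*b3 - a3*b2)*e23
e12 coeff: 5*(-3) - 4*4 = -15 - 16 = -31
e13 coeff: 5*5 - (-5)*4 = 25 - (-20) = 45
e23 coeff: 4*5 - (-5)*(-3) = 20 - 15 = 5
|a wedge b|^2 = (-31)^2 + 45^2 + 5^2
= 961 + 2025 + 25
= 3011
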